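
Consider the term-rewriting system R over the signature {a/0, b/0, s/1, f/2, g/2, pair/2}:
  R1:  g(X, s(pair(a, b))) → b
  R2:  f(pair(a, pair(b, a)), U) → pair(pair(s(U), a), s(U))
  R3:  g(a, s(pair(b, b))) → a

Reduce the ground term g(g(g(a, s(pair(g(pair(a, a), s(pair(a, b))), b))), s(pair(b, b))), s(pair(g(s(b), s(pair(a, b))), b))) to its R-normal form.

a

1. g(g(g(a, s(pair(g(pair(a, a), s(pair(a, b))), b))), s(pair(b, b))), s(pair(g(s(b), s(pair(a, b))), b)))  →  g(g(g(a, s(pair(b, b))), s(pair(b, b))), s(pair(g(s(b), s(pair(a, b))), b)))   [R1 at 1.1.2.1.1]
2. g(g(g(a, s(pair(b, b))), s(pair(b, b))), s(pair(g(s(b), s(pair(a, b))), b)))  →  g(g(a, s(pair(b, b))), s(pair(g(s(b), s(pair(a, b))), b)))   [R3 at 1.1]
3. g(g(a, s(pair(b, b))), s(pair(g(s(b), s(pair(a, b))), b)))  →  g(a, s(pair(g(s(b), s(pair(a, b))), b)))   [R3 at 1]
4. g(a, s(pair(g(s(b), s(pair(a, b))), b)))  →  g(a, s(pair(b, b)))   [R1 at 2.1.1]
5. g(a, s(pair(b, b)))  →  a   [R3 at ε]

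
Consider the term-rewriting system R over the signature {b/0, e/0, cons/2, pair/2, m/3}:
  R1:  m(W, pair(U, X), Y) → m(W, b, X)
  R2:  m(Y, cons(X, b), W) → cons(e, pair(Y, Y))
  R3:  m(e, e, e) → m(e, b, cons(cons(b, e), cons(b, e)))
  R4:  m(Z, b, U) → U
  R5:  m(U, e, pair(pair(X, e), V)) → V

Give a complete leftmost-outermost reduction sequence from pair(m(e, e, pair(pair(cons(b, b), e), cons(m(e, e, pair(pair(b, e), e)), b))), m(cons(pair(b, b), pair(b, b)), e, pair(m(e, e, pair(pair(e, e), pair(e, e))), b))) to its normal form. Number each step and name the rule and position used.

1. pair(m(e, e, pair(pair(cons(b, b), e), cons(m(e, e, pair(pair(b, e), e)), b))), m(cons(pair(b, b), pair(b, b)), e, pair(m(e, e, pair(pair(e, e), pair(e, e))), b)))  →  pair(cons(m(e, e, pair(pair(b, e), e)), b), m(cons(pair(b, b), pair(b, b)), e, pair(m(e, e, pair(pair(e, e), pair(e, e))), b)))   [R5 at 1]
2. pair(cons(m(e, e, pair(pair(b, e), e)), b), m(cons(pair(b, b), pair(b, b)), e, pair(m(e, e, pair(pair(e, e), pair(e, e))), b)))  →  pair(cons(e, b), m(cons(pair(b, b), pair(b, b)), e, pair(m(e, e, pair(pair(e, e), pair(e, e))), b)))   [R5 at 1.1]
3. pair(cons(e, b), m(cons(pair(b, b), pair(b, b)), e, pair(m(e, e, pair(pair(e, e), pair(e, e))), b)))  →  pair(cons(e, b), m(cons(pair(b, b), pair(b, b)), e, pair(pair(e, e), b)))   [R5 at 2.3.1]
4. pair(cons(e, b), m(cons(pair(b, b), pair(b, b)), e, pair(pair(e, e), b)))  →  pair(cons(e, b), b)   [R5 at 2]

pair(cons(e, b), b)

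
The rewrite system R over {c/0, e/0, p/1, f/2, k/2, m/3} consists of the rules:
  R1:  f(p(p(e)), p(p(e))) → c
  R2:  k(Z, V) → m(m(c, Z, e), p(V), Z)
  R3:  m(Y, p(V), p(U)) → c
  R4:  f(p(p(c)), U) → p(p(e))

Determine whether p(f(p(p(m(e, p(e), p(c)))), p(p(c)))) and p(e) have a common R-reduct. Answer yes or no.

no — NF(t₁) = p(p(p(e))), NF(t₂) = p(e)

Reduce t₁ = p(f(p(p(m(e, p(e), p(c)))), p(p(c)))):
1. p(f(p(p(m(e, p(e), p(c)))), p(p(c))))  →  p(f(p(p(c)), p(p(c))))   [R3 at 1.1.1.1]
2. p(f(p(p(c)), p(p(c))))  →  p(p(p(e)))   [R4 at 1]

Reduce t₂ = p(e):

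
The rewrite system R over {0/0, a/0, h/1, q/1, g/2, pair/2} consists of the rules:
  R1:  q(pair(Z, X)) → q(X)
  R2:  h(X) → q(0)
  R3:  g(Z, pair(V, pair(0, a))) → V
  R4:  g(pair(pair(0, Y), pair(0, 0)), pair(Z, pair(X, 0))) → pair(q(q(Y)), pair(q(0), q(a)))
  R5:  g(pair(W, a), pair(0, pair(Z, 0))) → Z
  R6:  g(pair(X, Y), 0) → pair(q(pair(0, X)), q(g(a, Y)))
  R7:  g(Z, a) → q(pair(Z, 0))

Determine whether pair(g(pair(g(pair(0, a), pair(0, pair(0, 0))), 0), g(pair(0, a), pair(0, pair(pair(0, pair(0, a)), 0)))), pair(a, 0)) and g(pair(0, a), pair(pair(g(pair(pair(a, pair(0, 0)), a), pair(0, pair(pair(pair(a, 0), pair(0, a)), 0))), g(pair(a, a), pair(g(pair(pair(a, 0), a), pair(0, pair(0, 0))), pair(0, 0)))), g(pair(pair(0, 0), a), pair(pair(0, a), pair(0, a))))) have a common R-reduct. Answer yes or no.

no — NF(t₁) = pair(0, pair(a, 0)), NF(t₂) = pair(pair(pair(a, 0), pair(0, a)), 0)

Reduce t₁ = pair(g(pair(g(pair(0, a), pair(0, pair(0, 0))), 0), g(pair(0, a), pair(0, pair(pair(0, pair(0, a)), 0)))), pair(a, 0)):
1. pair(g(pair(g(pair(0, a), pair(0, pair(0, 0))), 0), g(pair(0, a), pair(0, pair(pair(0, pair(0, a)), 0)))), pair(a, 0))  →  pair(g(pair(0, 0), g(pair(0, a), pair(0, pair(pair(0, pair(0, a)), 0)))), pair(a, 0))   [R5 at 1.1.1]
2. pair(g(pair(0, 0), g(pair(0, a), pair(0, pair(pair(0, pair(0, a)), 0)))), pair(a, 0))  →  pair(g(pair(0, 0), pair(0, pair(0, a))), pair(a, 0))   [R5 at 1.2]
3. pair(g(pair(0, 0), pair(0, pair(0, a))), pair(a, 0))  →  pair(0, pair(a, 0))   [R3 at 1]

Reduce t₂ = g(pair(0, a), pair(pair(g(pair(pair(a, pair(0, 0)), a), pair(0, pair(pair(pair(a, 0), pair(0, a)), 0))), g(pair(a, a), pair(g(pair(pair(a, 0), a), pair(0, pair(0, 0))), pair(0, 0)))), g(pair(pair(0, 0), a), pair(pair(0, a), pair(0, a))))):
1. g(pair(0, a), pair(pair(g(pair(pair(a, pair(0, 0)), a), pair(0, pair(pair(pair(a, 0), pair(0, a)), 0))), g(pair(a, a), pair(g(pair(pair(a, 0), a), pair(0, pair(0, 0))), pair(0, 0)))), g(pair(pair(0, 0), a), pair(pair(0, a), pair(0, a)))))  →  g(pair(0, a), pair(pair(pair(pair(a, 0), pair(0, a)), g(pair(a, a), pair(g(pair(pair(a, 0), a), pair(0, pair(0, 0))), pair(0, 0)))), g(pair(pair(0, 0), a), pair(pair(0, a), pair(0, a)))))   [R5 at 2.1.1]
2. g(pair(0, a), pair(pair(pair(pair(a, 0), pair(0, a)), g(pair(a, a), pair(g(pair(pair(a, 0), a), pair(0, pair(0, 0))), pair(0, 0)))), g(pair(pair(0, 0), a), pair(pair(0, a), pair(0, a)))))  →  g(pair(0, a), pair(pair(pair(pair(a, 0), pair(0, a)), g(pair(a, a), pair(0, pair(0, 0)))), g(pair(pair(0, 0), a), pair(pair(0, a), pair(0, a)))))   [R5 at 2.1.2.2.1]
3. g(pair(0, a), pair(pair(pair(pair(a, 0), pair(0, a)), g(pair(a, a), pair(0, pair(0, 0)))), g(pair(pair(0, 0), a), pair(pair(0, a), pair(0, a)))))  →  g(pair(0, a), pair(pair(pair(pair(a, 0), pair(0, a)), 0), g(pair(pair(0, 0), a), pair(pair(0, a), pair(0, a)))))   [R5 at 2.1.2]
4. g(pair(0, a), pair(pair(pair(pair(a, 0), pair(0, a)), 0), g(pair(pair(0, 0), a), pair(pair(0, a), pair(0, a)))))  →  g(pair(0, a), pair(pair(pair(pair(a, 0), pair(0, a)), 0), pair(0, a)))   [R3 at 2.2]
5. g(pair(0, a), pair(pair(pair(pair(a, 0), pair(0, a)), 0), pair(0, a)))  →  pair(pair(pair(a, 0), pair(0, a)), 0)   [R3 at ε]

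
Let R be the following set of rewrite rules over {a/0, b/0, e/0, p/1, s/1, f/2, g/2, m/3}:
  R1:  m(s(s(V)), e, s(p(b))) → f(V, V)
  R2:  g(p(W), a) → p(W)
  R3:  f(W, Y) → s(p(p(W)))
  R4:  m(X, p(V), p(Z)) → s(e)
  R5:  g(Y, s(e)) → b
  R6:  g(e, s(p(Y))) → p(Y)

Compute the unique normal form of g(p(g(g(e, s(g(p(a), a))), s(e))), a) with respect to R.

p(b)

1. g(p(g(g(e, s(g(p(a), a))), s(e))), a)  →  p(g(g(e, s(g(p(a), a))), s(e)))   [R2 at ε]
2. p(g(g(e, s(g(p(a), a))), s(e)))  →  p(b)   [R5 at 1]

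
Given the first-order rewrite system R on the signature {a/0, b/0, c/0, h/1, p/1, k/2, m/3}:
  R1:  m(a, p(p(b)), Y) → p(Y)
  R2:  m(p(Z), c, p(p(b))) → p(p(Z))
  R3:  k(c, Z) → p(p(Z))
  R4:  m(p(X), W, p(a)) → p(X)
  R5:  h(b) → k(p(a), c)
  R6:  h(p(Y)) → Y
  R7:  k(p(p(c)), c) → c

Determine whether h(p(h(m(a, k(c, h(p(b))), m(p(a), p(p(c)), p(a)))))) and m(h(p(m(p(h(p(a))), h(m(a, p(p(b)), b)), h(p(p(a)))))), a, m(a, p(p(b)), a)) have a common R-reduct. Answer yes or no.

Reduce t₁ = h(p(h(m(a, k(c, h(p(b))), m(p(a), p(p(c)), p(a)))))):
1. h(p(h(m(a, k(c, h(p(b))), m(p(a), p(p(c)), p(a))))))  →  h(m(a, k(c, h(p(b))), m(p(a), p(p(c)), p(a))))   [R6 at ε]
2. h(m(a, k(c, h(p(b))), m(p(a), p(p(c)), p(a))))  →  h(m(a, p(p(h(p(b)))), m(p(a), p(p(c)), p(a))))   [R3 at 1.2]
3. h(m(a, p(p(h(p(b)))), m(p(a), p(p(c)), p(a))))  →  h(m(a, p(p(b)), m(p(a), p(p(c)), p(a))))   [R6 at 1.2.1.1]
4. h(m(a, p(p(b)), m(p(a), p(p(c)), p(a))))  →  h(p(m(p(a), p(p(c)), p(a))))   [R1 at 1]
5. h(p(m(p(a), p(p(c)), p(a))))  →  m(p(a), p(p(c)), p(a))   [R6 at ε]
6. m(p(a), p(p(c)), p(a))  →  p(a)   [R4 at ε]

Reduce t₂ = m(h(p(m(p(h(p(a))), h(m(a, p(p(b)), b)), h(p(p(a)))))), a, m(a, p(p(b)), a)):
1. m(h(p(m(p(h(p(a))), h(m(a, p(p(b)), b)), h(p(p(a)))))), a, m(a, p(p(b)), a))  →  m(m(p(h(p(a))), h(m(a, p(p(b)), b)), h(p(p(a)))), a, m(a, p(p(b)), a))   [R6 at 1]
2. m(m(p(h(p(a))), h(m(a, p(p(b)), b)), h(p(p(a)))), a, m(a, p(p(b)), a))  →  m(m(p(a), h(m(a, p(p(b)), b)), h(p(p(a)))), a, m(a, p(p(b)), a))   [R6 at 1.1.1]
3. m(m(p(a), h(m(a, p(p(b)), b)), h(p(p(a)))), a, m(a, p(p(b)), a))  →  m(m(p(a), h(p(b)), h(p(p(a)))), a, m(a, p(p(b)), a))   [R1 at 1.2.1]
4. m(m(p(a), h(p(b)), h(p(p(a)))), a, m(a, p(p(b)), a))  →  m(m(p(a), b, h(p(p(a)))), a, m(a, p(p(b)), a))   [R6 at 1.2]
5. m(m(p(a), b, h(p(p(a)))), a, m(a, p(p(b)), a))  →  m(m(p(a), b, p(a)), a, m(a, p(p(b)), a))   [R6 at 1.3]
6. m(m(p(a), b, p(a)), a, m(a, p(p(b)), a))  →  m(p(a), a, m(a, p(p(b)), a))   [R4 at 1]
7. m(p(a), a, m(a, p(p(b)), a))  →  m(p(a), a, p(a))   [R1 at 3]
8. m(p(a), a, p(a))  →  p(a)   [R4 at ε]

yes — NF(t₁) = p(a), NF(t₂) = p(a)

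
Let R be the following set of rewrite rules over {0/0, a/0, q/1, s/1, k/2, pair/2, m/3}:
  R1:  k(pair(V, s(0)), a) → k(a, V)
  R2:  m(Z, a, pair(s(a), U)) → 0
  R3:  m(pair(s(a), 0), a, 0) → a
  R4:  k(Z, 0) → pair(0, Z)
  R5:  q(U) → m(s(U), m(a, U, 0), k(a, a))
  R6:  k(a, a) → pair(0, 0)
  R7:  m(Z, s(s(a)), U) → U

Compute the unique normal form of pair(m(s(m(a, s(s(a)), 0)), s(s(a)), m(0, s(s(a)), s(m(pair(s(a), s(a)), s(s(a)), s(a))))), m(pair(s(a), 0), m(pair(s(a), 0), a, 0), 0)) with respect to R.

pair(s(s(a)), a)

1. pair(m(s(m(a, s(s(a)), 0)), s(s(a)), m(0, s(s(a)), s(m(pair(s(a), s(a)), s(s(a)), s(a))))), m(pair(s(a), 0), m(pair(s(a), 0), a, 0), 0))  →  pair(m(0, s(s(a)), s(m(pair(s(a), s(a)), s(s(a)), s(a)))), m(pair(s(a), 0), m(pair(s(a), 0), a, 0), 0))   [R7 at 1]
2. pair(m(0, s(s(a)), s(m(pair(s(a), s(a)), s(s(a)), s(a)))), m(pair(s(a), 0), m(pair(s(a), 0), a, 0), 0))  →  pair(s(m(pair(s(a), s(a)), s(s(a)), s(a))), m(pair(s(a), 0), m(pair(s(a), 0), a, 0), 0))   [R7 at 1]
3. pair(s(m(pair(s(a), s(a)), s(s(a)), s(a))), m(pair(s(a), 0), m(pair(s(a), 0), a, 0), 0))  →  pair(s(s(a)), m(pair(s(a), 0), m(pair(s(a), 0), a, 0), 0))   [R7 at 1.1]
4. pair(s(s(a)), m(pair(s(a), 0), m(pair(s(a), 0), a, 0), 0))  →  pair(s(s(a)), m(pair(s(a), 0), a, 0))   [R3 at 2.2]
5. pair(s(s(a)), m(pair(s(a), 0), a, 0))  →  pair(s(s(a)), a)   [R3 at 2]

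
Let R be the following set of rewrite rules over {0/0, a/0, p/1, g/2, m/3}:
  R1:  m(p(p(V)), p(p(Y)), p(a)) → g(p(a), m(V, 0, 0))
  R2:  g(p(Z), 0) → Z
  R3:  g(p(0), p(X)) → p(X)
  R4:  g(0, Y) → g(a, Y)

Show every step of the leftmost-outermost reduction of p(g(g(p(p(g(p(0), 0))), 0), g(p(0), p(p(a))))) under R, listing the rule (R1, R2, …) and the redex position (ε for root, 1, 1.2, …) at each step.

p(p(p(a)))

1. p(g(g(p(p(g(p(0), 0))), 0), g(p(0), p(p(a)))))  →  p(g(p(g(p(0), 0)), g(p(0), p(p(a)))))   [R2 at 1.1]
2. p(g(p(g(p(0), 0)), g(p(0), p(p(a)))))  →  p(g(p(0), g(p(0), p(p(a)))))   [R2 at 1.1.1]
3. p(g(p(0), g(p(0), p(p(a)))))  →  p(g(p(0), p(p(a))))   [R3 at 1.2]
4. p(g(p(0), p(p(a))))  →  p(p(p(a)))   [R3 at 1]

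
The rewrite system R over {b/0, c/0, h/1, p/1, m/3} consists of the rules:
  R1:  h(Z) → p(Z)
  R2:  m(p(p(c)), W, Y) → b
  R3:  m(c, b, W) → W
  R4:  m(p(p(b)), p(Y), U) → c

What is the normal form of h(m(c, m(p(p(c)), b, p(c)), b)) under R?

p(b)

1. h(m(c, m(p(p(c)), b, p(c)), b))  →  p(m(c, m(p(p(c)), b, p(c)), b))   [R1 at ε]
2. p(m(c, m(p(p(c)), b, p(c)), b))  →  p(m(c, b, b))   [R2 at 1.2]
3. p(m(c, b, b))  →  p(b)   [R3 at 1]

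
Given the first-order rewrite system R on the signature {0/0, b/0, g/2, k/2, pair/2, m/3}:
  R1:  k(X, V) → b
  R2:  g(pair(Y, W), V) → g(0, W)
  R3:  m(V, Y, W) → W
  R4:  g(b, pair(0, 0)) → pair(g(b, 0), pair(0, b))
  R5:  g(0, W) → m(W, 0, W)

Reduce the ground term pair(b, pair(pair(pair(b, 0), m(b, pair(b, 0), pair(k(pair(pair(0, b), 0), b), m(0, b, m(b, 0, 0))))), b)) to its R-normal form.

1. pair(b, pair(pair(pair(b, 0), m(b, pair(b, 0), pair(k(pair(pair(0, b), 0), b), m(0, b, m(b, 0, 0))))), b))  →  pair(b, pair(pair(pair(b, 0), pair(k(pair(pair(0, b), 0), b), m(0, b, m(b, 0, 0)))), b))   [R3 at 2.1.2]
2. pair(b, pair(pair(pair(b, 0), pair(k(pair(pair(0, b), 0), b), m(0, b, m(b, 0, 0)))), b))  →  pair(b, pair(pair(pair(b, 0), pair(b, m(0, b, m(b, 0, 0)))), b))   [R1 at 2.1.2.1]
3. pair(b, pair(pair(pair(b, 0), pair(b, m(0, b, m(b, 0, 0)))), b))  →  pair(b, pair(pair(pair(b, 0), pair(b, m(b, 0, 0))), b))   [R3 at 2.1.2.2]
4. pair(b, pair(pair(pair(b, 0), pair(b, m(b, 0, 0))), b))  →  pair(b, pair(pair(pair(b, 0), pair(b, 0)), b))   [R3 at 2.1.2.2]

pair(b, pair(pair(pair(b, 0), pair(b, 0)), b))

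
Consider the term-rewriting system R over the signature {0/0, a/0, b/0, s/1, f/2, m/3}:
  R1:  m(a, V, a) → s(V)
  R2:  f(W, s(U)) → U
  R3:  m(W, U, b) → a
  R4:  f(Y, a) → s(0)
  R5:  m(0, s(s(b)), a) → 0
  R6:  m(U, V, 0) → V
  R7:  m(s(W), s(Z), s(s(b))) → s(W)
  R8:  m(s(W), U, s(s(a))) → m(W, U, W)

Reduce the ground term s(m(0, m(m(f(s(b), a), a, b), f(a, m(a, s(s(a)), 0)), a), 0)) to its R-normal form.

s(s(s(a)))

1. s(m(0, m(m(f(s(b), a), a, b), f(a, m(a, s(s(a)), 0)), a), 0))  →  s(m(m(f(s(b), a), a, b), f(a, m(a, s(s(a)), 0)), a))   [R6 at 1]
2. s(m(m(f(s(b), a), a, b), f(a, m(a, s(s(a)), 0)), a))  →  s(m(a, f(a, m(a, s(s(a)), 0)), a))   [R3 at 1.1]
3. s(m(a, f(a, m(a, s(s(a)), 0)), a))  →  s(s(f(a, m(a, s(s(a)), 0))))   [R1 at 1]
4. s(s(f(a, m(a, s(s(a)), 0))))  →  s(s(f(a, s(s(a)))))   [R6 at 1.1.2]
5. s(s(f(a, s(s(a)))))  →  s(s(s(a)))   [R2 at 1.1]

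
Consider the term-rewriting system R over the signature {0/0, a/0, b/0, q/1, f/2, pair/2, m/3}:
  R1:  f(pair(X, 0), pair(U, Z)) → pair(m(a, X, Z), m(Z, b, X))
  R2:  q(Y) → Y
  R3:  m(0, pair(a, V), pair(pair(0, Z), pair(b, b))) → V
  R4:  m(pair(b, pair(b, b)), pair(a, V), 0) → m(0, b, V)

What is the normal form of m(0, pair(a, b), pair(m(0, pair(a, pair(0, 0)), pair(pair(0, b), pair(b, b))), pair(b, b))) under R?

1. m(0, pair(a, b), pair(m(0, pair(a, pair(0, 0)), pair(pair(0, b), pair(b, b))), pair(b, b)))  →  m(0, pair(a, b), pair(pair(0, 0), pair(b, b)))   [R3 at 3.1]
2. m(0, pair(a, b), pair(pair(0, 0), pair(b, b)))  →  b   [R3 at ε]

b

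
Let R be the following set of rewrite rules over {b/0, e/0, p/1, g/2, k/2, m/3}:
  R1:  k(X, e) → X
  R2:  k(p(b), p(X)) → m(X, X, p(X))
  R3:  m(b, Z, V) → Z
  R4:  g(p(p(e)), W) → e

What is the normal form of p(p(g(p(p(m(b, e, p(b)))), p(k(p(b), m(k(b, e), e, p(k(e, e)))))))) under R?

1. p(p(g(p(p(m(b, e, p(b)))), p(k(p(b), m(k(b, e), e, p(k(e, e))))))))  →  p(p(g(p(p(e)), p(k(p(b), m(k(b, e), e, p(k(e, e))))))))   [R3 at 1.1.1.1.1]
2. p(p(g(p(p(e)), p(k(p(b), m(k(b, e), e, p(k(e, e))))))))  →  p(p(e))   [R4 at 1.1]

p(p(e))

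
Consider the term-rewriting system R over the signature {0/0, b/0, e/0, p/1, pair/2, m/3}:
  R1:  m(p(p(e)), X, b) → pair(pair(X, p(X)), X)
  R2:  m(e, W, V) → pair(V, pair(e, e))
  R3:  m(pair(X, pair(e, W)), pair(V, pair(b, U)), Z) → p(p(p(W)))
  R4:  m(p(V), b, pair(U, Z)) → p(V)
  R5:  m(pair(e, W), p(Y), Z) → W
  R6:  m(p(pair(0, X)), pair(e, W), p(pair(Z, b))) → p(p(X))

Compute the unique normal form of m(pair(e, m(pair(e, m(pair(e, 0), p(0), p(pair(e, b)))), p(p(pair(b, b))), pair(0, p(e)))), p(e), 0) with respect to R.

0

1. m(pair(e, m(pair(e, m(pair(e, 0), p(0), p(pair(e, b)))), p(p(pair(b, b))), pair(0, p(e)))), p(e), 0)  →  m(pair(e, m(pair(e, 0), p(0), p(pair(e, b)))), p(p(pair(b, b))), pair(0, p(e)))   [R5 at ε]
2. m(pair(e, m(pair(e, 0), p(0), p(pair(e, b)))), p(p(pair(b, b))), pair(0, p(e)))  →  m(pair(e, 0), p(0), p(pair(e, b)))   [R5 at ε]
3. m(pair(e, 0), p(0), p(pair(e, b)))  →  0   [R5 at ε]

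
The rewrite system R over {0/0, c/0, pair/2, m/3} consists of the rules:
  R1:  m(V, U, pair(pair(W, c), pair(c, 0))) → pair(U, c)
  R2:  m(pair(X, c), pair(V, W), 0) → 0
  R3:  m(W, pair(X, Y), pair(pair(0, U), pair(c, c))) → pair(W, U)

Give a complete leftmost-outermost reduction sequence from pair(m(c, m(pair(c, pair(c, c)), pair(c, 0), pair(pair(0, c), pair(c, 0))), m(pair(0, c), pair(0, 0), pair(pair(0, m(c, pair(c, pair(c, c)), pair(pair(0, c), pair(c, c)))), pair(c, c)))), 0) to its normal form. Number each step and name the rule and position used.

pair(pair(c, c), 0)

1. pair(m(c, m(pair(c, pair(c, c)), pair(c, 0), pair(pair(0, c), pair(c, 0))), m(pair(0, c), pair(0, 0), pair(pair(0, m(c, pair(c, pair(c, c)), pair(pair(0, c), pair(c, c)))), pair(c, c)))), 0)  →  pair(m(c, pair(pair(c, 0), c), m(pair(0, c), pair(0, 0), pair(pair(0, m(c, pair(c, pair(c, c)), pair(pair(0, c), pair(c, c)))), pair(c, c)))), 0)   [R1 at 1.2]
2. pair(m(c, pair(pair(c, 0), c), m(pair(0, c), pair(0, 0), pair(pair(0, m(c, pair(c, pair(c, c)), pair(pair(0, c), pair(c, c)))), pair(c, c)))), 0)  →  pair(m(c, pair(pair(c, 0), c), pair(pair(0, c), m(c, pair(c, pair(c, c)), pair(pair(0, c), pair(c, c))))), 0)   [R3 at 1.3]
3. pair(m(c, pair(pair(c, 0), c), pair(pair(0, c), m(c, pair(c, pair(c, c)), pair(pair(0, c), pair(c, c))))), 0)  →  pair(m(c, pair(pair(c, 0), c), pair(pair(0, c), pair(c, c))), 0)   [R3 at 1.3.2]
4. pair(m(c, pair(pair(c, 0), c), pair(pair(0, c), pair(c, c))), 0)  →  pair(pair(c, c), 0)   [R3 at 1]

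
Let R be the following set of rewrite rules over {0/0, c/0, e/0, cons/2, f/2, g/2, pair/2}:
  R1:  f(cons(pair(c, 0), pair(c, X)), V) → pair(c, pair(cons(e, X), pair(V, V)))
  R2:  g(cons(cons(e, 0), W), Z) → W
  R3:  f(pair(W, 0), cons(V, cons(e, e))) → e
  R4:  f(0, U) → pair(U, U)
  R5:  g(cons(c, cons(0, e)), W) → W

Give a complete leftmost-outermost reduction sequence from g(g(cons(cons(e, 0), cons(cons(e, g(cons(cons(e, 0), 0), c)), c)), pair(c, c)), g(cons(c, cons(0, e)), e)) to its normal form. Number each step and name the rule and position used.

c

1. g(g(cons(cons(e, 0), cons(cons(e, g(cons(cons(e, 0), 0), c)), c)), pair(c, c)), g(cons(c, cons(0, e)), e))  →  g(cons(cons(e, g(cons(cons(e, 0), 0), c)), c), g(cons(c, cons(0, e)), e))   [R2 at 1]
2. g(cons(cons(e, g(cons(cons(e, 0), 0), c)), c), g(cons(c, cons(0, e)), e))  →  g(cons(cons(e, 0), c), g(cons(c, cons(0, e)), e))   [R2 at 1.1.2]
3. g(cons(cons(e, 0), c), g(cons(c, cons(0, e)), e))  →  c   [R2 at ε]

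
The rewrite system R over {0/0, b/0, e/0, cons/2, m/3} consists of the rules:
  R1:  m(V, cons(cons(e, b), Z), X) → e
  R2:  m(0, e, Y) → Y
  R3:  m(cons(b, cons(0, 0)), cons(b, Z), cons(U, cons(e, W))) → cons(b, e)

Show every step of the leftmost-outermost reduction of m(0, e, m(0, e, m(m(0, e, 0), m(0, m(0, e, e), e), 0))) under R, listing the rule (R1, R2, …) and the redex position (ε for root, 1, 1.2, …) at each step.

0

1. m(0, e, m(0, e, m(m(0, e, 0), m(0, m(0, e, e), e), 0)))  →  m(0, e, m(m(0, e, 0), m(0, m(0, e, e), e), 0))   [R2 at ε]
2. m(0, e, m(m(0, e, 0), m(0, m(0, e, e), e), 0))  →  m(m(0, e, 0), m(0, m(0, e, e), e), 0)   [R2 at ε]
3. m(m(0, e, 0), m(0, m(0, e, e), e), 0)  →  m(0, m(0, m(0, e, e), e), 0)   [R2 at 1]
4. m(0, m(0, m(0, e, e), e), 0)  →  m(0, m(0, e, e), 0)   [R2 at 2.2]
5. m(0, m(0, e, e), 0)  →  m(0, e, 0)   [R2 at 2]
6. m(0, e, 0)  →  0   [R2 at ε]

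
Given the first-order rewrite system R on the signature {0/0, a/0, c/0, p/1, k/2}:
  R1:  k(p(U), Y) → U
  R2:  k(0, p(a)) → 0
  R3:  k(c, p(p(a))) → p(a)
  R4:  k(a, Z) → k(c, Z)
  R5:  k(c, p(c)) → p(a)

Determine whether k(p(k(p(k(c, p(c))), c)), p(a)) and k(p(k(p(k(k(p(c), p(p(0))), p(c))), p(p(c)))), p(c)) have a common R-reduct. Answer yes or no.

Reduce t₁ = k(p(k(p(k(c, p(c))), c)), p(a)):
1. k(p(k(p(k(c, p(c))), c)), p(a))  →  k(p(k(c, p(c))), c)   [R1 at ε]
2. k(p(k(c, p(c))), c)  →  k(c, p(c))   [R1 at ε]
3. k(c, p(c))  →  p(a)   [R5 at ε]

Reduce t₂ = k(p(k(p(k(k(p(c), p(p(0))), p(c))), p(p(c)))), p(c)):
1. k(p(k(p(k(k(p(c), p(p(0))), p(c))), p(p(c)))), p(c))  →  k(p(k(k(p(c), p(p(0))), p(c))), p(p(c)))   [R1 at ε]
2. k(p(k(k(p(c), p(p(0))), p(c))), p(p(c)))  →  k(k(p(c), p(p(0))), p(c))   [R1 at ε]
3. k(k(p(c), p(p(0))), p(c))  →  k(c, p(c))   [R1 at 1]
4. k(c, p(c))  →  p(a)   [R5 at ε]

yes — NF(t₁) = p(a), NF(t₂) = p(a)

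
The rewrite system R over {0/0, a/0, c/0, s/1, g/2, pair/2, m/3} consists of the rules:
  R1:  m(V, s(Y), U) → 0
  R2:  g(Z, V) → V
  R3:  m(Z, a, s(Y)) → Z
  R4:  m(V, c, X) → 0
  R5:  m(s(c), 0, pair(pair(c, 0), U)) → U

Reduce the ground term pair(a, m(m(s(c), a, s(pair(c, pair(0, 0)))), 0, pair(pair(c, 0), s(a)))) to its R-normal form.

pair(a, s(a))

1. pair(a, m(m(s(c), a, s(pair(c, pair(0, 0)))), 0, pair(pair(c, 0), s(a))))  →  pair(a, m(s(c), 0, pair(pair(c, 0), s(a))))   [R3 at 2.1]
2. pair(a, m(s(c), 0, pair(pair(c, 0), s(a))))  →  pair(a, s(a))   [R5 at 2]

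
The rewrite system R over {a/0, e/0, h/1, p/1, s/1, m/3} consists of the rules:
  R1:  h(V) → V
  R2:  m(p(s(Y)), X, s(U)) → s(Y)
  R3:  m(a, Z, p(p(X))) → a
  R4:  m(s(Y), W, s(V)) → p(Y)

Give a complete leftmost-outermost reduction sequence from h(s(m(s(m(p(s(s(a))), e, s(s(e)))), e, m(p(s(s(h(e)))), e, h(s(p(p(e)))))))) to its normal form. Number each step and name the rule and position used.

s(p(s(s(a))))

1. h(s(m(s(m(p(s(s(a))), e, s(s(e)))), e, m(p(s(s(h(e)))), e, h(s(p(p(e))))))))  →  s(m(s(m(p(s(s(a))), e, s(s(e)))), e, m(p(s(s(h(e)))), e, h(s(p(p(e)))))))   [R1 at ε]
2. s(m(s(m(p(s(s(a))), e, s(s(e)))), e, m(p(s(s(h(e)))), e, h(s(p(p(e)))))))  →  s(m(s(s(s(a))), e, m(p(s(s(h(e)))), e, h(s(p(p(e)))))))   [R2 at 1.1.1]
3. s(m(s(s(s(a))), e, m(p(s(s(h(e)))), e, h(s(p(p(e)))))))  →  s(m(s(s(s(a))), e, m(p(s(s(e))), e, h(s(p(p(e)))))))   [R1 at 1.3.1.1.1.1]
4. s(m(s(s(s(a))), e, m(p(s(s(e))), e, h(s(p(p(e)))))))  →  s(m(s(s(s(a))), e, m(p(s(s(e))), e, s(p(p(e))))))   [R1 at 1.3.3]
5. s(m(s(s(s(a))), e, m(p(s(s(e))), e, s(p(p(e))))))  →  s(m(s(s(s(a))), e, s(s(e))))   [R2 at 1.3]
6. s(m(s(s(s(a))), e, s(s(e))))  →  s(p(s(s(a))))   [R4 at 1]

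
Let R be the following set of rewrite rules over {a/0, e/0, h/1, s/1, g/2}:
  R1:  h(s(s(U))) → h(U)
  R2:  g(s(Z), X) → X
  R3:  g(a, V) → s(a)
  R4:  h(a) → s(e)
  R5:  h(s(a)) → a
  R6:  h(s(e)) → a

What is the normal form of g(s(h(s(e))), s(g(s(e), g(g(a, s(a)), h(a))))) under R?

s(s(e))

1. g(s(h(s(e))), s(g(s(e), g(g(a, s(a)), h(a)))))  →  s(g(s(e), g(g(a, s(a)), h(a))))   [R2 at ε]
2. s(g(s(e), g(g(a, s(a)), h(a))))  →  s(g(g(a, s(a)), h(a)))   [R2 at 1]
3. s(g(g(a, s(a)), h(a)))  →  s(g(s(a), h(a)))   [R3 at 1.1]
4. s(g(s(a), h(a)))  →  s(h(a))   [R2 at 1]
5. s(h(a))  →  s(s(e))   [R4 at 1]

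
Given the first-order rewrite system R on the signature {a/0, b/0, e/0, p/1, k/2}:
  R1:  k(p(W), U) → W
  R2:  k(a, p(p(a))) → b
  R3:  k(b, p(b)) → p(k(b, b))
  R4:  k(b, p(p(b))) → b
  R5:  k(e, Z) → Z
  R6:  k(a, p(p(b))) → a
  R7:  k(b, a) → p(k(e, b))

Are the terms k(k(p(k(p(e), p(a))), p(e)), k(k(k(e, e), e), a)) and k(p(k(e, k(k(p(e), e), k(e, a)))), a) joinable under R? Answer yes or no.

Reduce t₁ = k(k(p(k(p(e), p(a))), p(e)), k(k(k(e, e), e), a)):
1. k(k(p(k(p(e), p(a))), p(e)), k(k(k(e, e), e), a))  →  k(k(p(e), p(a)), k(k(k(e, e), e), a))   [R1 at 1]
2. k(k(p(e), p(a)), k(k(k(e, e), e), a))  →  k(e, k(k(k(e, e), e), a))   [R1 at 1]
3. k(e, k(k(k(e, e), e), a))  →  k(k(k(e, e), e), a)   [R5 at ε]
4. k(k(k(e, e), e), a)  →  k(k(e, e), a)   [R5 at 1.1]
5. k(k(e, e), a)  →  k(e, a)   [R5 at 1]
6. k(e, a)  →  a   [R5 at ε]

Reduce t₂ = k(p(k(e, k(k(p(e), e), k(e, a)))), a):
1. k(p(k(e, k(k(p(e), e), k(e, a)))), a)  →  k(e, k(k(p(e), e), k(e, a)))   [R1 at ε]
2. k(e, k(k(p(e), e), k(e, a)))  →  k(k(p(e), e), k(e, a))   [R5 at ε]
3. k(k(p(e), e), k(e, a))  →  k(e, k(e, a))   [R1 at 1]
4. k(e, k(e, a))  →  k(e, a)   [R5 at ε]
5. k(e, a)  →  a   [R5 at ε]

yes — NF(t₁) = a, NF(t₂) = a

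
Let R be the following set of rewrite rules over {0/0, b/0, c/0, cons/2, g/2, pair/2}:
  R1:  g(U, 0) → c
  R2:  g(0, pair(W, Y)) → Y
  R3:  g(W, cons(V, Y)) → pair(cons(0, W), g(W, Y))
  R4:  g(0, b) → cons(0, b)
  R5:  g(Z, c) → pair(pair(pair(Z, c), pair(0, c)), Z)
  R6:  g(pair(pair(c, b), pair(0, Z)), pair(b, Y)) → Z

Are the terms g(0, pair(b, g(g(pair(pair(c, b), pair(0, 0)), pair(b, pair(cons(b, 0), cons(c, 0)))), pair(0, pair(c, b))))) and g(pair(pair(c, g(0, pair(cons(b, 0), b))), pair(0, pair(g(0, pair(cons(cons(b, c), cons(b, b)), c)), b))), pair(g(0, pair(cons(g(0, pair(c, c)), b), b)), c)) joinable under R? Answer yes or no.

yes — NF(t₁) = pair(c, b), NF(t₂) = pair(c, b)

Reduce t₁ = g(0, pair(b, g(g(pair(pair(c, b), pair(0, 0)), pair(b, pair(cons(b, 0), cons(c, 0)))), pair(0, pair(c, b))))):
1. g(0, pair(b, g(g(pair(pair(c, b), pair(0, 0)), pair(b, pair(cons(b, 0), cons(c, 0)))), pair(0, pair(c, b)))))  →  g(g(pair(pair(c, b), pair(0, 0)), pair(b, pair(cons(b, 0), cons(c, 0)))), pair(0, pair(c, b)))   [R2 at ε]
2. g(g(pair(pair(c, b), pair(0, 0)), pair(b, pair(cons(b, 0), cons(c, 0)))), pair(0, pair(c, b)))  →  g(0, pair(0, pair(c, b)))   [R6 at 1]
3. g(0, pair(0, pair(c, b)))  →  pair(c, b)   [R2 at ε]

Reduce t₂ = g(pair(pair(c, g(0, pair(cons(b, 0), b))), pair(0, pair(g(0, pair(cons(cons(b, c), cons(b, b)), c)), b))), pair(g(0, pair(cons(g(0, pair(c, c)), b), b)), c)):
1. g(pair(pair(c, g(0, pair(cons(b, 0), b))), pair(0, pair(g(0, pair(cons(cons(b, c), cons(b, b)), c)), b))), pair(g(0, pair(cons(g(0, pair(c, c)), b), b)), c))  →  g(pair(pair(c, b), pair(0, pair(g(0, pair(cons(cons(b, c), cons(b, b)), c)), b))), pair(g(0, pair(cons(g(0, pair(c, c)), b), b)), c))   [R2 at 1.1.2]
2. g(pair(pair(c, b), pair(0, pair(g(0, pair(cons(cons(b, c), cons(b, b)), c)), b))), pair(g(0, pair(cons(g(0, pair(c, c)), b), b)), c))  →  g(pair(pair(c, b), pair(0, pair(c, b))), pair(g(0, pair(cons(g(0, pair(c, c)), b), b)), c))   [R2 at 1.2.2.1]
3. g(pair(pair(c, b), pair(0, pair(c, b))), pair(g(0, pair(cons(g(0, pair(c, c)), b), b)), c))  →  g(pair(pair(c, b), pair(0, pair(c, b))), pair(b, c))   [R2 at 2.1]
4. g(pair(pair(c, b), pair(0, pair(c, b))), pair(b, c))  →  pair(c, b)   [R6 at ε]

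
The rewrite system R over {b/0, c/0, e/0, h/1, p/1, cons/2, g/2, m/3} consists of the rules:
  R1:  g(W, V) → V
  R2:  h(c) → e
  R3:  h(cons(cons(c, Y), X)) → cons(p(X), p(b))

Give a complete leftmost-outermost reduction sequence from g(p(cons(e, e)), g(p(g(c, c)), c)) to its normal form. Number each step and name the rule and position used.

c

1. g(p(cons(e, e)), g(p(g(c, c)), c))  →  g(p(g(c, c)), c)   [R1 at ε]
2. g(p(g(c, c)), c)  →  c   [R1 at ε]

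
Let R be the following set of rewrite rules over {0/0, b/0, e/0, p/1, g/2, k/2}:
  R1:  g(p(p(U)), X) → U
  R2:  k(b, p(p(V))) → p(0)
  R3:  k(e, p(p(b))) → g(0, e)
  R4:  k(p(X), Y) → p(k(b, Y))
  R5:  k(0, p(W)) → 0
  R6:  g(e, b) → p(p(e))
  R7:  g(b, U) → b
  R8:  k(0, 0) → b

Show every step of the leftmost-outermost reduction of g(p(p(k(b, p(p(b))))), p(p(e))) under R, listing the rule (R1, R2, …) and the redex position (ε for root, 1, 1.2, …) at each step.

1. g(p(p(k(b, p(p(b))))), p(p(e)))  →  k(b, p(p(b)))   [R1 at ε]
2. k(b, p(p(b)))  →  p(0)   [R2 at ε]

p(0)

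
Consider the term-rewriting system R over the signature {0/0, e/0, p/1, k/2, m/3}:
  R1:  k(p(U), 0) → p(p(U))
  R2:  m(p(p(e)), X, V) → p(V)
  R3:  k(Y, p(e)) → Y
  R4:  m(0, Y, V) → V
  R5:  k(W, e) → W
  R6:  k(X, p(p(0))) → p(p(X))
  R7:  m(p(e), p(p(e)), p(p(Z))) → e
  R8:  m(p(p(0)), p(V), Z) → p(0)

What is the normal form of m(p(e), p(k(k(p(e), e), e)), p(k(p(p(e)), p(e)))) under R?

e

1. m(p(e), p(k(k(p(e), e), e)), p(k(p(p(e)), p(e))))  →  m(p(e), p(k(p(e), e)), p(k(p(p(e)), p(e))))   [R5 at 2.1]
2. m(p(e), p(k(p(e), e)), p(k(p(p(e)), p(e))))  →  m(p(e), p(p(e)), p(k(p(p(e)), p(e))))   [R5 at 2.1]
3. m(p(e), p(p(e)), p(k(p(p(e)), p(e))))  →  m(p(e), p(p(e)), p(p(p(e))))   [R3 at 3.1]
4. m(p(e), p(p(e)), p(p(p(e))))  →  e   [R7 at ε]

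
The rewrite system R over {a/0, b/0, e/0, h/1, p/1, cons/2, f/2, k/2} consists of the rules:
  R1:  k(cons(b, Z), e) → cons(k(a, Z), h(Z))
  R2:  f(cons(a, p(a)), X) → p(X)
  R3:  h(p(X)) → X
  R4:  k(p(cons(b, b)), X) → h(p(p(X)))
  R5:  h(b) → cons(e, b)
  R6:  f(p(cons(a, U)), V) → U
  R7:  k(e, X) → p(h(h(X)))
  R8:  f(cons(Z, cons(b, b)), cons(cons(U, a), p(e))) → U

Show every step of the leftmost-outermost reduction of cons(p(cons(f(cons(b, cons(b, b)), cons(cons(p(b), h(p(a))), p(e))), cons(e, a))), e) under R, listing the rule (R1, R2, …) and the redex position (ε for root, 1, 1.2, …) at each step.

1. cons(p(cons(f(cons(b, cons(b, b)), cons(cons(p(b), h(p(a))), p(e))), cons(e, a))), e)  →  cons(p(cons(f(cons(b, cons(b, b)), cons(cons(p(b), a), p(e))), cons(e, a))), e)   [R3 at 1.1.1.2.1.2]
2. cons(p(cons(f(cons(b, cons(b, b)), cons(cons(p(b), a), p(e))), cons(e, a))), e)  →  cons(p(cons(p(b), cons(e, a))), e)   [R8 at 1.1.1]

cons(p(cons(p(b), cons(e, a))), e)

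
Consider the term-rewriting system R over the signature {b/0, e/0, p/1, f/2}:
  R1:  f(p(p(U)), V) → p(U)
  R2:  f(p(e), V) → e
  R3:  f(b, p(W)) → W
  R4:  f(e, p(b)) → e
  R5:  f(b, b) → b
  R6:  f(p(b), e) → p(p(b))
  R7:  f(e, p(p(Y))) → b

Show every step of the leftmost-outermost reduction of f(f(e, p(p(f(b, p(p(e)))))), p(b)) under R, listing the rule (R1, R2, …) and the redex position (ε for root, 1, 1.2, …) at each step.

1. f(f(e, p(p(f(b, p(p(e)))))), p(b))  →  f(b, p(b))   [R7 at 1]
2. f(b, p(b))  →  b   [R3 at ε]

b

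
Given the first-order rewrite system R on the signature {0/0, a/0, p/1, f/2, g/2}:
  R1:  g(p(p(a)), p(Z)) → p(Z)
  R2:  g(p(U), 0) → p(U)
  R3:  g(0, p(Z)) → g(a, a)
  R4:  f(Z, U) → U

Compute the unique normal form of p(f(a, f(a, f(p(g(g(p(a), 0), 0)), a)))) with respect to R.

1. p(f(a, f(a, f(p(g(g(p(a), 0), 0)), a))))  →  p(f(a, f(p(g(g(p(a), 0), 0)), a)))   [R4 at 1]
2. p(f(a, f(p(g(g(p(a), 0), 0)), a)))  →  p(f(p(g(g(p(a), 0), 0)), a))   [R4 at 1]
3. p(f(p(g(g(p(a), 0), 0)), a))  →  p(a)   [R4 at 1]

p(a)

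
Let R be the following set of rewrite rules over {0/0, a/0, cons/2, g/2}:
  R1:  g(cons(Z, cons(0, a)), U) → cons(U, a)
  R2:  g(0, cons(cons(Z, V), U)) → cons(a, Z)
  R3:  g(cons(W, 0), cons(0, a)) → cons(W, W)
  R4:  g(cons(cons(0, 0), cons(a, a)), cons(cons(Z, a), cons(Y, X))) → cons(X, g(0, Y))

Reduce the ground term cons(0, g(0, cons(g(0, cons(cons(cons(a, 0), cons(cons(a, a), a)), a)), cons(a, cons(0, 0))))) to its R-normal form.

1. cons(0, g(0, cons(g(0, cons(cons(cons(a, 0), cons(cons(a, a), a)), a)), cons(a, cons(0, 0)))))  →  cons(0, g(0, cons(cons(a, cons(a, 0)), cons(a, cons(0, 0)))))   [R2 at 2.2.1]
2. cons(0, g(0, cons(cons(a, cons(a, 0)), cons(a, cons(0, 0)))))  →  cons(0, cons(a, a))   [R2 at 2]

cons(0, cons(a, a))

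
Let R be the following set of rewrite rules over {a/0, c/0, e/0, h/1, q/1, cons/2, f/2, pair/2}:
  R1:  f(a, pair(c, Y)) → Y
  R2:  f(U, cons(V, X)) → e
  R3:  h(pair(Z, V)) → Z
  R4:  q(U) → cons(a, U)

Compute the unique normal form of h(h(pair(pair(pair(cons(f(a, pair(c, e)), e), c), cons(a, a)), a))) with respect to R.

pair(cons(e, e), c)

1. h(h(pair(pair(pair(cons(f(a, pair(c, e)), e), c), cons(a, a)), a)))  →  h(pair(pair(cons(f(a, pair(c, e)), e), c), cons(a, a)))   [R3 at 1]
2. h(pair(pair(cons(f(a, pair(c, e)), e), c), cons(a, a)))  →  pair(cons(f(a, pair(c, e)), e), c)   [R3 at ε]
3. pair(cons(f(a, pair(c, e)), e), c)  →  pair(cons(e, e), c)   [R1 at 1.1]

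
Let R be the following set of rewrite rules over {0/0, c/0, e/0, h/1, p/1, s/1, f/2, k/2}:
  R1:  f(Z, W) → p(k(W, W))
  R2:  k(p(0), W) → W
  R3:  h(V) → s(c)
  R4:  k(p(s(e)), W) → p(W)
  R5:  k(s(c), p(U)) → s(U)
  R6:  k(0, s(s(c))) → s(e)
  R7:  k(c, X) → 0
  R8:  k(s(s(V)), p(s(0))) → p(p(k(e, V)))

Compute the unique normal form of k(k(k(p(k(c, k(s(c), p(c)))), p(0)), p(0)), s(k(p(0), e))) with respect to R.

1. k(k(k(p(k(c, k(s(c), p(c)))), p(0)), p(0)), s(k(p(0), e)))  →  k(k(k(p(0), p(0)), p(0)), s(k(p(0), e)))   [R7 at 1.1.1.1]
2. k(k(k(p(0), p(0)), p(0)), s(k(p(0), e)))  →  k(k(p(0), p(0)), s(k(p(0), e)))   [R2 at 1.1]
3. k(k(p(0), p(0)), s(k(p(0), e)))  →  k(p(0), s(k(p(0), e)))   [R2 at 1]
4. k(p(0), s(k(p(0), e)))  →  s(k(p(0), e))   [R2 at ε]
5. s(k(p(0), e))  →  s(e)   [R2 at 1]

s(e)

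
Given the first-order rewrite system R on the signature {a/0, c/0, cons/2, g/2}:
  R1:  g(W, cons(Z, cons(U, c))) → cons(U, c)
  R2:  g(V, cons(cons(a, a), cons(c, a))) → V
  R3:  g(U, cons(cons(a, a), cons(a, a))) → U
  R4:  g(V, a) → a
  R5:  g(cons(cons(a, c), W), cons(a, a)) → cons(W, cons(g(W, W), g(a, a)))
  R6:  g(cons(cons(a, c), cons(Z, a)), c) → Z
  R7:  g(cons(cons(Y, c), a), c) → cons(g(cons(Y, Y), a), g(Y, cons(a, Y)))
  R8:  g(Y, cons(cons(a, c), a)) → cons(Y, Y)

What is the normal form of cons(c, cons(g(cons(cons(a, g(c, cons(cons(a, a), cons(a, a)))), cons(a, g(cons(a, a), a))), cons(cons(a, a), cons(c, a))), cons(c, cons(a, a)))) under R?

cons(c, cons(cons(cons(a, c), cons(a, a)), cons(c, cons(a, a))))

1. cons(c, cons(g(cons(cons(a, g(c, cons(cons(a, a), cons(a, a)))), cons(a, g(cons(a, a), a))), cons(cons(a, a), cons(c, a))), cons(c, cons(a, a))))  →  cons(c, cons(cons(cons(a, g(c, cons(cons(a, a), cons(a, a)))), cons(a, g(cons(a, a), a))), cons(c, cons(a, a))))   [R2 at 2.1]
2. cons(c, cons(cons(cons(a, g(c, cons(cons(a, a), cons(a, a)))), cons(a, g(cons(a, a), a))), cons(c, cons(a, a))))  →  cons(c, cons(cons(cons(a, c), cons(a, g(cons(a, a), a))), cons(c, cons(a, a))))   [R3 at 2.1.1.2]
3. cons(c, cons(cons(cons(a, c), cons(a, g(cons(a, a), a))), cons(c, cons(a, a))))  →  cons(c, cons(cons(cons(a, c), cons(a, a)), cons(c, cons(a, a))))   [R4 at 2.1.2.2]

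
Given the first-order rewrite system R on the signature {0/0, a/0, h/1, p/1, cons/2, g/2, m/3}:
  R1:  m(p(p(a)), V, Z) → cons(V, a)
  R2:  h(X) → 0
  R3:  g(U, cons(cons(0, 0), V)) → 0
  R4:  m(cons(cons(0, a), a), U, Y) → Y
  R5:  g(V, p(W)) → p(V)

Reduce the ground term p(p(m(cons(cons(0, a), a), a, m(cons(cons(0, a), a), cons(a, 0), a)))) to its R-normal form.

1. p(p(m(cons(cons(0, a), a), a, m(cons(cons(0, a), a), cons(a, 0), a))))  →  p(p(m(cons(cons(0, a), a), cons(a, 0), a)))   [R4 at 1.1]
2. p(p(m(cons(cons(0, a), a), cons(a, 0), a)))  →  p(p(a))   [R4 at 1.1]

p(p(a))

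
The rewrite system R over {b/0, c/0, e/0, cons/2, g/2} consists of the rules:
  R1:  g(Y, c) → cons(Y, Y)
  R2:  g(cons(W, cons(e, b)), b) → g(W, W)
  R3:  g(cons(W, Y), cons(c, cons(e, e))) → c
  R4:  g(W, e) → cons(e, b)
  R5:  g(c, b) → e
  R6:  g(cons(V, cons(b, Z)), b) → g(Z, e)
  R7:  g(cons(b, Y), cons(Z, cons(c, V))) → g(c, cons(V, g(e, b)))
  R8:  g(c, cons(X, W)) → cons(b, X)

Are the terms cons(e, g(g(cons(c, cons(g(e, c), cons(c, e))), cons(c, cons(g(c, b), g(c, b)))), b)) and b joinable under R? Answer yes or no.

Reduce t₁ = cons(e, g(g(cons(c, cons(g(e, c), cons(c, e))), cons(c, cons(g(c, b), g(c, b)))), b)):
1. cons(e, g(g(cons(c, cons(g(e, c), cons(c, e))), cons(c, cons(g(c, b), g(c, b)))), b))  →  cons(e, g(g(cons(c, cons(cons(e, e), cons(c, e))), cons(c, cons(g(c, b), g(c, b)))), b))   [R1 at 2.1.1.2.1]
2. cons(e, g(g(cons(c, cons(cons(e, e), cons(c, e))), cons(c, cons(g(c, b), g(c, b)))), b))  →  cons(e, g(g(cons(c, cons(cons(e, e), cons(c, e))), cons(c, cons(e, g(c, b)))), b))   [R5 at 2.1.2.2.1]
3. cons(e, g(g(cons(c, cons(cons(e, e), cons(c, e))), cons(c, cons(e, g(c, b)))), b))  →  cons(e, g(g(cons(c, cons(cons(e, e), cons(c, e))), cons(c, cons(e, e))), b))   [R5 at 2.1.2.2.2]
4. cons(e, g(g(cons(c, cons(cons(e, e), cons(c, e))), cons(c, cons(e, e))), b))  →  cons(e, g(c, b))   [R3 at 2.1]
5. cons(e, g(c, b))  →  cons(e, e)   [R5 at 2]

Reduce t₂ = b:

no — NF(t₁) = cons(e, e), NF(t₂) = b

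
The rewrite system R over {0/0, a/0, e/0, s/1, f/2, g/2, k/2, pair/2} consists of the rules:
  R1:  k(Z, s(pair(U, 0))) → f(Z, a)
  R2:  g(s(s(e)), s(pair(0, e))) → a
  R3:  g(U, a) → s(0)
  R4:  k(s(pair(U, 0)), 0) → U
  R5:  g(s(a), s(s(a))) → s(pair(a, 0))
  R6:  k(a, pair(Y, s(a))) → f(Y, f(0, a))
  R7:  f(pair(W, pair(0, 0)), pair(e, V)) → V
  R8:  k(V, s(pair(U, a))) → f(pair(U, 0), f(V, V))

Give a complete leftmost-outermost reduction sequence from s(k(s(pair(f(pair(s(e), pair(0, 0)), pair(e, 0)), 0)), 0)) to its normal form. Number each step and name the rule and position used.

s(0)

1. s(k(s(pair(f(pair(s(e), pair(0, 0)), pair(e, 0)), 0)), 0))  →  s(f(pair(s(e), pair(0, 0)), pair(e, 0)))   [R4 at 1]
2. s(f(pair(s(e), pair(0, 0)), pair(e, 0)))  →  s(0)   [R7 at 1]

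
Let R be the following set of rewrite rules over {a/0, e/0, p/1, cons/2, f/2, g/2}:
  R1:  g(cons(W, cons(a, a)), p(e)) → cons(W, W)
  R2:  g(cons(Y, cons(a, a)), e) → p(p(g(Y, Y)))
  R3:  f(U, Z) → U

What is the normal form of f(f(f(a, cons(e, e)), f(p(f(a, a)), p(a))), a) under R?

1. f(f(f(a, cons(e, e)), f(p(f(a, a)), p(a))), a)  →  f(f(a, cons(e, e)), f(p(f(a, a)), p(a)))   [R3 at ε]
2. f(f(a, cons(e, e)), f(p(f(a, a)), p(a)))  →  f(a, cons(e, e))   [R3 at ε]
3. f(a, cons(e, e))  →  a   [R3 at ε]

a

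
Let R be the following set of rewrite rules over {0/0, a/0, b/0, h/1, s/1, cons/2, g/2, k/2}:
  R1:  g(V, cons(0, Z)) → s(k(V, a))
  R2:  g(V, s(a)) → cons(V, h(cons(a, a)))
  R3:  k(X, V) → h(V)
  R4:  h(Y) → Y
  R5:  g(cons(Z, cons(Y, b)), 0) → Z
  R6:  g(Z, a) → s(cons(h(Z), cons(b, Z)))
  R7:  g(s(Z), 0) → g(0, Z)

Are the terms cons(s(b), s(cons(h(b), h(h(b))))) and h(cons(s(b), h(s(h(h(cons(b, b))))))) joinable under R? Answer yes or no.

Reduce t₁ = cons(s(b), s(cons(h(b), h(h(b))))):
1. cons(s(b), s(cons(h(b), h(h(b)))))  →  cons(s(b), s(cons(b, h(h(b)))))   [R4 at 2.1.1]
2. cons(s(b), s(cons(b, h(h(b)))))  →  cons(s(b), s(cons(b, h(b))))   [R4 at 2.1.2]
3. cons(s(b), s(cons(b, h(b))))  →  cons(s(b), s(cons(b, b)))   [R4 at 2.1.2]

Reduce t₂ = h(cons(s(b), h(s(h(h(cons(b, b))))))):
1. h(cons(s(b), h(s(h(h(cons(b, b)))))))  →  cons(s(b), h(s(h(h(cons(b, b))))))   [R4 at ε]
2. cons(s(b), h(s(h(h(cons(b, b))))))  →  cons(s(b), s(h(h(cons(b, b)))))   [R4 at 2]
3. cons(s(b), s(h(h(cons(b, b)))))  →  cons(s(b), s(h(cons(b, b))))   [R4 at 2.1]
4. cons(s(b), s(h(cons(b, b))))  →  cons(s(b), s(cons(b, b)))   [R4 at 2.1]

yes — NF(t₁) = cons(s(b), s(cons(b, b))), NF(t₂) = cons(s(b), s(cons(b, b)))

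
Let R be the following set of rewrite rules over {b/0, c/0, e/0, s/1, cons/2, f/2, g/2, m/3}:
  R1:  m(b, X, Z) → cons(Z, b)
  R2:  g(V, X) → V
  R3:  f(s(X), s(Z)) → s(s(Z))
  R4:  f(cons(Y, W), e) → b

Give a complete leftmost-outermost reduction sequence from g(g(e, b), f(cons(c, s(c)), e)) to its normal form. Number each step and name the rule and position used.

1. g(g(e, b), f(cons(c, s(c)), e))  →  g(e, b)   [R2 at ε]
2. g(e, b)  →  e   [R2 at ε]

e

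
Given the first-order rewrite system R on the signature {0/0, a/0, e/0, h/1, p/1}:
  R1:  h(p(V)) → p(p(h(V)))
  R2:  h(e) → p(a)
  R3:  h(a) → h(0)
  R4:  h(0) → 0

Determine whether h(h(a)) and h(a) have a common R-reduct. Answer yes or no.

Reduce t₁ = h(h(a)):
1. h(h(a))  →  h(h(0))   [R3 at 1]
2. h(h(0))  →  h(0)   [R4 at 1]
3. h(0)  →  0   [R4 at ε]

Reduce t₂ = h(a):
1. h(a)  →  h(0)   [R3 at ε]
2. h(0)  →  0   [R4 at ε]

yes — NF(t₁) = 0, NF(t₂) = 0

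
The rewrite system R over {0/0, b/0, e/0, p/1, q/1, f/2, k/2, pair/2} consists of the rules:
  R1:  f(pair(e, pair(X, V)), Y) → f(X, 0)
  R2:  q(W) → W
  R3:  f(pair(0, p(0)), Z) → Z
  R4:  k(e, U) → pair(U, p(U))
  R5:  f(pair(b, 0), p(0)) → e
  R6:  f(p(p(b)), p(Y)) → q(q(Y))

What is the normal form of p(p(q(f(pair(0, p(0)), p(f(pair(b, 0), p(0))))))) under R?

1. p(p(q(f(pair(0, p(0)), p(f(pair(b, 0), p(0)))))))  →  p(p(f(pair(0, p(0)), p(f(pair(b, 0), p(0))))))   [R2 at 1.1]
2. p(p(f(pair(0, p(0)), p(f(pair(b, 0), p(0))))))  →  p(p(p(f(pair(b, 0), p(0)))))   [R3 at 1.1]
3. p(p(p(f(pair(b, 0), p(0)))))  →  p(p(p(e)))   [R5 at 1.1.1]

p(p(p(e)))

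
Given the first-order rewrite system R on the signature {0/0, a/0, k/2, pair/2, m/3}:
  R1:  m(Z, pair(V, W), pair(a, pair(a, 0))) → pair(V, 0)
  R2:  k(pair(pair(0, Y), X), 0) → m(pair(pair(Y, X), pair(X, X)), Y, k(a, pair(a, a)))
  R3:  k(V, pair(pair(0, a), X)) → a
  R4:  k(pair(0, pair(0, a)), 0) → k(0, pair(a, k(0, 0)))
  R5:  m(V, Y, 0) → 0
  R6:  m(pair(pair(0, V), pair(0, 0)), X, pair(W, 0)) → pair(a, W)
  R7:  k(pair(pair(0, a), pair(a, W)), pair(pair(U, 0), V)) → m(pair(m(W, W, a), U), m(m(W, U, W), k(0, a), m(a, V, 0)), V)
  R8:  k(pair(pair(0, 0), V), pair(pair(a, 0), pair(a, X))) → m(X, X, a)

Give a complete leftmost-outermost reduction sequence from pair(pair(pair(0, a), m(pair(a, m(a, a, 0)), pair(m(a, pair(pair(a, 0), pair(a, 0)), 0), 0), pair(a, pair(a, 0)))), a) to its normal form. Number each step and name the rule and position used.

1. pair(pair(pair(0, a), m(pair(a, m(a, a, 0)), pair(m(a, pair(pair(a, 0), pair(a, 0)), 0), 0), pair(a, pair(a, 0)))), a)  →  pair(pair(pair(0, a), pair(m(a, pair(pair(a, 0), pair(a, 0)), 0), 0)), a)   [R1 at 1.2]
2. pair(pair(pair(0, a), pair(m(a, pair(pair(a, 0), pair(a, 0)), 0), 0)), a)  →  pair(pair(pair(0, a), pair(0, 0)), a)   [R5 at 1.2.1]

pair(pair(pair(0, a), pair(0, 0)), a)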